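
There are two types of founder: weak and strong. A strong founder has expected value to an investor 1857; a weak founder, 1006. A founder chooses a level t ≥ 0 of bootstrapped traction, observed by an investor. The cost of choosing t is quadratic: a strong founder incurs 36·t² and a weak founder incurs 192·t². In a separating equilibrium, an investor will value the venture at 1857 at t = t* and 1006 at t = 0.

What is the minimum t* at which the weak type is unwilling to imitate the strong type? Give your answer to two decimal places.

The weak type at t = 0 receives 1006; imitating at t* yields 1857 − 192·t*².
Indifference: 1006 = 1857 − 192·t*², so t*² = (1857 − 1006) / 192 ≈ 4.4323.
t* = √4.4323 ≈ 2.11.

2.11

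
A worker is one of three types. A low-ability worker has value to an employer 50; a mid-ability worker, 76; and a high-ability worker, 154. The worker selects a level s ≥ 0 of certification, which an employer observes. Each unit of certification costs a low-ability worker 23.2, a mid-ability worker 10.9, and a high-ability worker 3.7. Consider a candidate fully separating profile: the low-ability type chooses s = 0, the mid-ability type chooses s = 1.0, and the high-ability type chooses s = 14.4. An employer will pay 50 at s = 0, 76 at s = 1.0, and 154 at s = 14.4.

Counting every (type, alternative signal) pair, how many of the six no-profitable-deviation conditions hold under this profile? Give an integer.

5

Low-ability (own payoff 50): to s=1.0 gives 76 − 23.2×1.0 = 52.8 → profitable ✗; to s=14.4 gives 154 − 23.2×14.4 = -180.08 → no gain ✓.
Mid-ability (own payoff 76 − 10.9×1.0 = 65.1): to s=0 gives 50 → no gain ✓; to s=14.4 gives 154 − 10.9×14.4 = -2.96 → no gain ✓.
High-ability (own payoff 154 − 3.7×14.4 = 100.72): to s=0 gives 50 → no gain ✓; to s=1.0 gives 76 − 3.7×1.0 = 72.3 → no gain ✓.
5 of the 6 constraints hold; not an equilibrium.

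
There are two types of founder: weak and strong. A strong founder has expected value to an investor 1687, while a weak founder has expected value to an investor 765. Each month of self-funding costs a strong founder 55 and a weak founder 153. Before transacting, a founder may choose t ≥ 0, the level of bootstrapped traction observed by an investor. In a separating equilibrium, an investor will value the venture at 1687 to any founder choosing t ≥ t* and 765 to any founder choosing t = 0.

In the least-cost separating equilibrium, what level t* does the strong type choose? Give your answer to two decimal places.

6.03

A weak founder choosing t = 0 receives 765.
Imitating at t* instead would pay 1687 at cost 153·t*, netting 1687 − 153·t*.
Indifference: 765 = 1687 − 153·t*, so t* = (1687 − 765) / 153 ≈ 6.03.
This is the weak type's binding incentive-compatibility constraint; any t ≥ 6.03 sustains separation on that side.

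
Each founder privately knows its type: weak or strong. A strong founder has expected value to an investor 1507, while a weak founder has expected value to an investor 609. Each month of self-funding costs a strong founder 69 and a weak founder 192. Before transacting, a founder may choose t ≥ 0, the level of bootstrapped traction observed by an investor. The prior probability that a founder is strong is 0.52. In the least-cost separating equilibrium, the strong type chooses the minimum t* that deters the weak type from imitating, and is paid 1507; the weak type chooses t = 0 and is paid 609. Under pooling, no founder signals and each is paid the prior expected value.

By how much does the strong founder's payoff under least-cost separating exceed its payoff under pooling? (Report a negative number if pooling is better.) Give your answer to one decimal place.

Least-cost separating signal: t* solves 609 = 1507 − 192·t*, so t* = (1507 − 609)/192 ≈ 4.6771.
Strong type's separating payoff: 1507 − 69 × t* = 1507 − 69 × (1507 − 609)/192 = 1507 − 61962/192 ≈ 1184.281.
Pooling payoff: 0.52 × 1507 + 0.48 × 609 = 1075.96.
Difference: 1184.281 − 1075.96 = 108.321, i.e. 108.3 to one decimal place.
The strong type prefers to separate.

108.3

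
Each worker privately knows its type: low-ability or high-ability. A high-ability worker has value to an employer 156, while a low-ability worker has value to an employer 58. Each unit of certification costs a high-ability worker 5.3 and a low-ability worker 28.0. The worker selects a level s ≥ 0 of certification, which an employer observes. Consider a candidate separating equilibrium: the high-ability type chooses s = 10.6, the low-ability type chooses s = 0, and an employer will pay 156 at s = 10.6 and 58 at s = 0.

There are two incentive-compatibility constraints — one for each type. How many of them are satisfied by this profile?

2

High-ability type: signal → 156 − 5.3 × 10.6 = 99.82; deviate to 0 → 58. IC holds (99.82 ≥ 58).
Low-ability type: stay at 0 → 58; mimic → 156 − 28.0 × 10.6 = -140.8. IC holds (58 ≥ -140.8).
2 of 2 constraints hold, so this is a separating equilibrium.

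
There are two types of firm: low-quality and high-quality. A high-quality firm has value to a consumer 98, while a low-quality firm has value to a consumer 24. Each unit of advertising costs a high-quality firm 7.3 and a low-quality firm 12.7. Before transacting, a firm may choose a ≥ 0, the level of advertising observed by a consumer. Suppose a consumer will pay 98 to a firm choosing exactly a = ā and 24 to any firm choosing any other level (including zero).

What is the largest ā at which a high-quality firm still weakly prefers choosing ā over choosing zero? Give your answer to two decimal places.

Choosing ā yields the high-quality type 98 − 7.3·ā; choosing zero yields 24.
The high-quality type is indifferent at 98 − 7.3·ā = 24, i.e. ā = (98 − 24) / 7.3 ≈ 10.14.
For any ā above 10.14 the high-quality type would rather pool at zero, so separation collapses.

10.14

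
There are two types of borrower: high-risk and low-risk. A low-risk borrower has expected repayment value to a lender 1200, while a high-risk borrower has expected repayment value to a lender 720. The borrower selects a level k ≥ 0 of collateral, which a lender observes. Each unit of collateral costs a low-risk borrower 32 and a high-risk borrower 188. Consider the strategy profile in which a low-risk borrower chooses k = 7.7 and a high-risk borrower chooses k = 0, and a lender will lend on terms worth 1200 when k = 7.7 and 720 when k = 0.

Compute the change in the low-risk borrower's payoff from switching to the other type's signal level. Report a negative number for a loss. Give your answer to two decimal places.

-233.60

Playing k = 7.7 the low-risk borrower receives 1200 − 32 × 7.7 = 953.6.
Deviating to k = 0 yields 720 instead.
Gain from deviating: 720 − 953.6 = -233.60.
The gain is negative, so the low-risk type's incentive-compatibility constraint is satisfied.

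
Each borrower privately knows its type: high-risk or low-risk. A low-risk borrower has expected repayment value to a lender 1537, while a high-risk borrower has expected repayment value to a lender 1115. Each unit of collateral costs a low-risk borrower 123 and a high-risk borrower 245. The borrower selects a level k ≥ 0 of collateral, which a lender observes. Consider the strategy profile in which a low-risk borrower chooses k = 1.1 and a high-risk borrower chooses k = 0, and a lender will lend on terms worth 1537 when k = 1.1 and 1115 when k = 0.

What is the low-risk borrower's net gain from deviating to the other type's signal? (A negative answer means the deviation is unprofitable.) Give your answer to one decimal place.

Playing k = 1.1 the low-risk borrower receives 1537 − 123 × 1.1 = 1401.7.
Deviating to k = 0 yields 1115 instead.
Gain from deviating: 1115 − 1401.7 = -286.7.
The gain is negative, so the low-risk type's incentive-compatibility constraint is satisfied.

-286.7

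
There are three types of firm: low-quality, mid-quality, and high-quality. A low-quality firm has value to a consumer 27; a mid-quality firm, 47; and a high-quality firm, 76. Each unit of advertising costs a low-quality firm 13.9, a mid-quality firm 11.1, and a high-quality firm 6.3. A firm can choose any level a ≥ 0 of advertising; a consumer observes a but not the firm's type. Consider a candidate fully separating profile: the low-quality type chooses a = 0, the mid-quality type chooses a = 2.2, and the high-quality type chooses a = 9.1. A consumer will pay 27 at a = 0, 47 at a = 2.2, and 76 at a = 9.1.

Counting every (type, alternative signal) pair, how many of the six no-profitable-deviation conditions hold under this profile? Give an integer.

3

Mid-quality (own payoff 47 − 11.1×2.2 = 22.58): to a=0 gives 27 → profitable ✗; to a=9.1 gives 76 − 11.1×9.1 = -25.01 → no gain ✓.
High-quality (own payoff 76 − 6.3×9.1 = 18.67): to a=0 gives 27 → profitable ✗; to a=2.2 gives 47 − 6.3×2.2 = 33.14 → profitable ✗.
Low-quality (own payoff 27): to a=2.2 gives 47 − 13.9×2.2 = 16.42 → no gain ✓; to a=9.1 gives 76 − 13.9×9.1 = -50.49 → no gain ✓.
3 of the 6 constraints hold; not an equilibrium.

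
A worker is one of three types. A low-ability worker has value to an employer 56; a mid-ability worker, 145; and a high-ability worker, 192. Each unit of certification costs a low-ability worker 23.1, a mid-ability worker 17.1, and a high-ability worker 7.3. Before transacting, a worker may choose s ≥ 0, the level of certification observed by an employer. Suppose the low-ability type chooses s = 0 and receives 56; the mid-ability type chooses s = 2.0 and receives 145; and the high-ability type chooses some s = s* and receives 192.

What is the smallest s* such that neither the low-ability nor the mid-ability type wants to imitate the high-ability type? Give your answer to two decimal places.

5.89

Mid-ability type (on-path payoff 145 − 17.1×2.0 = 110.8) won't mimic when 110.8 ≥ 192 − 17.1·s*, i.e. s* ≥ 4.75.
Low-ability type (on-path payoff 56) won't mimic when 56 ≥ 192 − 23.1·s*, i.e. s* ≥ 5.89.
Both must hold, so s* = max(5.89, 4.75) = 5.89. The low-ability type's constraint binds.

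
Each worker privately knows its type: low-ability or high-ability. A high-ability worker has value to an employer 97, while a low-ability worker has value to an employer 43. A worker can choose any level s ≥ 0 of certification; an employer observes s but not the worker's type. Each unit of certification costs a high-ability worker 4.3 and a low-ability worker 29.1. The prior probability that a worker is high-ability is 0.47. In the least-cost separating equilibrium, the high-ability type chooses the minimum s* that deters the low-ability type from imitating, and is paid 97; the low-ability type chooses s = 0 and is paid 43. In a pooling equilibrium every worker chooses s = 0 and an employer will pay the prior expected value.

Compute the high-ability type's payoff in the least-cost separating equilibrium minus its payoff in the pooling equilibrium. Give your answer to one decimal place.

Least-cost separating signal: s* solves 43 = 97 − 29.1·s*, so s* = (97 − 43)/29.1 ≈ 1.8557.
High-ability type's separating payoff: 97 − 4.3 × s* = 97 − 4.3 × (97 − 43)/29.1 = 97 − 232.2/29.1 ≈ 89.021.
Pooling payoff: 0.47 × 97 + 0.53 × 43 = 68.38.
Difference: 89.021 − 68.38 = 20.641, i.e. 20.6 to one decimal place.
The high-ability type prefers to separate.

20.6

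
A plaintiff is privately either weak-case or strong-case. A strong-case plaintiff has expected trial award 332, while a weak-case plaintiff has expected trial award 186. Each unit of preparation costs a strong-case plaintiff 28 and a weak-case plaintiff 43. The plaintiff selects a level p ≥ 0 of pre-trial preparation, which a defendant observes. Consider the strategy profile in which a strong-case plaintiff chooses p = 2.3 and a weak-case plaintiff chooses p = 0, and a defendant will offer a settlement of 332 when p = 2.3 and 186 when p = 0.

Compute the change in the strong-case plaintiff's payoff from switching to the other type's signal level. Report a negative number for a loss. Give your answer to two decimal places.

-81.60

Playing p = 2.3 the strong-case plaintiff receives 332 − 28 × 2.3 = 267.6.
Deviating to p = 0 yields 186 instead.
Gain from deviating: 186 − 267.6 = -81.60.
The gain is negative, so the strong-case type's incentive-compatibility constraint is satisfied.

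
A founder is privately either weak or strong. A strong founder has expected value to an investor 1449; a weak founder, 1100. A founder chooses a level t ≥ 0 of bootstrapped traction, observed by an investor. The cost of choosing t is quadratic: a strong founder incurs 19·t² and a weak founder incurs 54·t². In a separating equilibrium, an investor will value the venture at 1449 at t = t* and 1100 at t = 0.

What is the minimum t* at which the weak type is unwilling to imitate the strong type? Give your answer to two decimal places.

The weak type at t = 0 receives 1100; imitating at t* yields 1449 − 54·t*².
Indifference: 1100 = 1449 − 54·t*², so t*² = (1449 − 1100) / 54 ≈ 6.4630.
t* = √6.4630 ≈ 2.54.

2.54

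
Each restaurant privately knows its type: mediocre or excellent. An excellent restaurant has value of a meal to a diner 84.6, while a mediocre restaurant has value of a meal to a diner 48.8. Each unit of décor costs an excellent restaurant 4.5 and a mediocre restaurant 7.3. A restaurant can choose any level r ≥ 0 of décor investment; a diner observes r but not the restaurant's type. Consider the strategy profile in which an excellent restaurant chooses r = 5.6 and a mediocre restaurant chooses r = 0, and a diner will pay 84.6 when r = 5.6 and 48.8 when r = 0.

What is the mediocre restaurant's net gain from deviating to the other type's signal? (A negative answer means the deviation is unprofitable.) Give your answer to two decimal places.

-5.08

Playing r = 0 the mediocre restaurant receives 48.8.
Deviating to r = 5.6 brings payment 84.6 at cost 7.3 × 5.6 = 40.88, netting 43.72.
Gain from deviating: 43.72 − 48.8 = -5.08.
The gain is negative, so the mediocre type's incentive-compatibility constraint is satisfied.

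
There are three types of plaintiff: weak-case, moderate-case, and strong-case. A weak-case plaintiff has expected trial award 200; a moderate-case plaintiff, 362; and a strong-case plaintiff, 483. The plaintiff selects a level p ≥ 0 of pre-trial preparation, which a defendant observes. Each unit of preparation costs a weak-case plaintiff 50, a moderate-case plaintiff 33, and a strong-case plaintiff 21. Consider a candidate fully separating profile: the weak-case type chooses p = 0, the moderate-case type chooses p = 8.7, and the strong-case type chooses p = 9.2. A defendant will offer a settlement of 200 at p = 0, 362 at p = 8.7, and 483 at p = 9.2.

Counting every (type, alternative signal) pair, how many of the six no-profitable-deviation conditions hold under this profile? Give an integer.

4

Moderate-case (own payoff 362 − 33×8.7 = 74.9): to p=0 gives 200 → profitable ✗; to p=9.2 gives 483 − 33×9.2 = 179.4 → profitable ✗.
Strong-case (own payoff 483 − 21×9.2 = 289.8): to p=0 gives 200 → no gain ✓; to p=8.7 gives 362 − 21×8.7 = 179.3 → no gain ✓.
Weak-case (own payoff 200): to p=8.7 gives 362 − 50×8.7 = -73 → no gain ✓; to p=9.2 gives 483 − 50×9.2 = 23 → no gain ✓.
4 of the 6 constraints hold; not an equilibrium.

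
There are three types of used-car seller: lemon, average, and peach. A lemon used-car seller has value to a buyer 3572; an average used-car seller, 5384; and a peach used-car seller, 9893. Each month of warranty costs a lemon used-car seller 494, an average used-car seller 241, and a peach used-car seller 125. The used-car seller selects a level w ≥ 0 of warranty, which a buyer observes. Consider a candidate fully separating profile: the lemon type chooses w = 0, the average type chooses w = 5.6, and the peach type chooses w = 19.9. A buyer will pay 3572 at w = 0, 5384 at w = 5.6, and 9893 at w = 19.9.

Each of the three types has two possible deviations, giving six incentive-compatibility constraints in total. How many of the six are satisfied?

Peach (own payoff 9893 − 125×19.9 = 7405.5): to w=0 gives 3572 → no gain ✓; to w=5.6 gives 5384 − 125×5.6 = 4684 → no gain ✓.
Lemon (own payoff 3572): to w=5.6 gives 5384 − 494×5.6 = 2617.6 → no gain ✓; to w=19.9 gives 9893 − 494×19.9 = 62.4 → no gain ✓.
Average (own payoff 5384 − 241×5.6 = 4034.4): to w=0 gives 3572 → no gain ✓; to w=19.9 gives 9893 − 241×19.9 = 5097.1 → profitable ✗.
5 of the 6 constraints hold; not an equilibrium.

5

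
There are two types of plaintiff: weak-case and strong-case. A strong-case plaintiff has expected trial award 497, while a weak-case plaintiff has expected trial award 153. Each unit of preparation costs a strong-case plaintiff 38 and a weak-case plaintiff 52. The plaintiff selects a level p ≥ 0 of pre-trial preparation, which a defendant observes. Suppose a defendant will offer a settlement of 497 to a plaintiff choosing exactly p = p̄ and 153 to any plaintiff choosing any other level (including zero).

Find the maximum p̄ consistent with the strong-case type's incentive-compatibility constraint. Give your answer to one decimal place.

Choosing p̄ yields the strong-case type 497 − 38·p̄; choosing zero yields 153.
The strong-case type is indifferent at 497 − 38·p̄ = 153, i.e. p̄ = (497 − 153) / 38 ≈ 9.1.
For any p̄ above 9.1 the strong-case type would rather pool at zero, so separation collapses.

9.1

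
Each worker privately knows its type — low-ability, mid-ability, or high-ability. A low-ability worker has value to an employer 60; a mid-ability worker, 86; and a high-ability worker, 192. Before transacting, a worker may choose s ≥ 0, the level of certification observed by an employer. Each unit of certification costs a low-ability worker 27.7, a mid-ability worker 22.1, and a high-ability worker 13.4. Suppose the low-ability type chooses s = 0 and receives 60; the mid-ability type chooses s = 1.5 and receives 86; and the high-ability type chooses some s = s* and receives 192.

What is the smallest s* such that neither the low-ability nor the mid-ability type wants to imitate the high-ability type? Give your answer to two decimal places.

Mid-ability type (on-path payoff 86 − 22.1×1.5 = 52.85) won't mimic when 52.85 ≥ 192 − 22.1·s*, i.e. s* ≥ 6.30.
Low-ability type (on-path payoff 60) won't mimic when 60 ≥ 192 − 27.7·s*, i.e. s* ≥ 4.77.
Both must hold, so s* = max(4.77, 6.30) = 6.30. The mid-ability type's constraint binds.

6.30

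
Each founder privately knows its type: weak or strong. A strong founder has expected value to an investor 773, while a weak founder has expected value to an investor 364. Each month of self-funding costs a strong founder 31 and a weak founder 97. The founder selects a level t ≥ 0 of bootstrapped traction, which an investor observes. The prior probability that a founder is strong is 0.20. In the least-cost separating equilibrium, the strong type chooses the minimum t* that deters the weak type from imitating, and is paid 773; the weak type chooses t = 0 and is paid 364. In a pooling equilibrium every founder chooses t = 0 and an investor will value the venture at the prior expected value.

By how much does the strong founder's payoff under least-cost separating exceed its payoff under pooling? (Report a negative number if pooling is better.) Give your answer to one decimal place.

Least-cost separating signal: t* solves 364 = 773 − 97·t*, so t* = (773 − 364)/97 ≈ 4.2165.
Strong type's separating payoff: 773 − 31 × t* = 773 − 31 × (773 − 364)/97 = 773 − 12679/97 ≈ 642.289.
Pooling payoff: 0.20 × 773 + 0.80 × 364 = 445.8.
Difference: 642.289 − 445.8 = 196.489, i.e. 196.5 to one decimal place.
The strong type prefers to separate.

196.5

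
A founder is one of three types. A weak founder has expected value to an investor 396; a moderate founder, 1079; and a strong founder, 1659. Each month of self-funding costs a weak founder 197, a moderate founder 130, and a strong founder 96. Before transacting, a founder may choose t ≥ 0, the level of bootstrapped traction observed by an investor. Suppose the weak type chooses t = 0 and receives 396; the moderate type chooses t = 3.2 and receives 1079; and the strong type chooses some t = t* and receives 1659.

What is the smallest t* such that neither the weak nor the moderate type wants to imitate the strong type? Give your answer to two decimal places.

7.66

Weak type (on-path payoff 396) won't mimic when 396 ≥ 1659 − 197·t*, i.e. t* ≥ 6.41.
Moderate type (on-path payoff 1079 − 130×3.2 = 663) won't mimic when 663 ≥ 1659 − 130·t*, i.e. t* ≥ 7.66.
Both must hold, so t* = max(6.41, 7.66) = 7.66. The moderate type's constraint binds.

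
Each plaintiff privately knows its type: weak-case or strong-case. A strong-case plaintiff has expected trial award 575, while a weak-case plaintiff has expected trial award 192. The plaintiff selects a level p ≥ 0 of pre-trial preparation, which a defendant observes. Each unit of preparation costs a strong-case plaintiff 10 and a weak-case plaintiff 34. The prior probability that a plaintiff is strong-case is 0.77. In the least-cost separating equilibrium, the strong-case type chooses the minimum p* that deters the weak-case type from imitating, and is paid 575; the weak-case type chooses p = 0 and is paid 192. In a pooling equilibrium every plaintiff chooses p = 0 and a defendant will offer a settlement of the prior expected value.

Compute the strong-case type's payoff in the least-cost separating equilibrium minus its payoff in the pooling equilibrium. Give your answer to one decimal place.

-24.6

Least-cost separating signal: p* solves 192 = 575 − 34·p*, so p* = (575 − 192)/34 ≈ 11.2647.
Strong-case type's separating payoff: 575 − 10 × p* = 575 − 10 × (575 − 192)/34 = 575 − 3830/34 ≈ 462.353.
Pooling payoff: 0.77 × 575 + 0.23 × 192 = 486.91.
Difference: 462.353 − 486.91 = -24.557, i.e. -24.6 to one decimal place.
The strong-case type would prefer the pooling outcome.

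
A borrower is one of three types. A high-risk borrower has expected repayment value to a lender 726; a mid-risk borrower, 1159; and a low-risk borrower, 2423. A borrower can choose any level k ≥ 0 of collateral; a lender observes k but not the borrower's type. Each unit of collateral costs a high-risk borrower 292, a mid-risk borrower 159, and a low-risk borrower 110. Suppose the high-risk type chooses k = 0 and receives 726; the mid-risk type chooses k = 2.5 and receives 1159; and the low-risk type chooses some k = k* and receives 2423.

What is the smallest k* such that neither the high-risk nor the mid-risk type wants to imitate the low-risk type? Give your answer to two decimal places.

10.45

High-risk type (on-path payoff 726) won't mimic when 726 ≥ 2423 − 292·k*, i.e. k* ≥ 5.81.
Mid-risk type (on-path payoff 1159 − 159×2.5 = 761.5) won't mimic when 761.5 ≥ 2423 − 159·k*, i.e. k* ≥ 10.45.
Both must hold, so k* = max(5.81, 10.45) = 10.45. The mid-risk type's constraint binds.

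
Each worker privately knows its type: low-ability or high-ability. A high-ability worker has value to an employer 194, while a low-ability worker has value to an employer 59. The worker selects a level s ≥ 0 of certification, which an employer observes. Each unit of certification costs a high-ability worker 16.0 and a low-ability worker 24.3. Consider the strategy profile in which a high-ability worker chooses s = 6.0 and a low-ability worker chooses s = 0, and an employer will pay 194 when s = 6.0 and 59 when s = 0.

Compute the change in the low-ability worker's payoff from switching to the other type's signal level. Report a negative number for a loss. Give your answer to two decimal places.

-10.80

Playing s = 0 the low-ability worker receives 59.
Deviating to s = 6.0 brings payment 194 at cost 24.3 × 6.0 = 145.8, netting 48.2.
Gain from deviating: 48.2 − 59 = -10.80.
The gain is negative, so the low-ability type's incentive-compatibility constraint is satisfied.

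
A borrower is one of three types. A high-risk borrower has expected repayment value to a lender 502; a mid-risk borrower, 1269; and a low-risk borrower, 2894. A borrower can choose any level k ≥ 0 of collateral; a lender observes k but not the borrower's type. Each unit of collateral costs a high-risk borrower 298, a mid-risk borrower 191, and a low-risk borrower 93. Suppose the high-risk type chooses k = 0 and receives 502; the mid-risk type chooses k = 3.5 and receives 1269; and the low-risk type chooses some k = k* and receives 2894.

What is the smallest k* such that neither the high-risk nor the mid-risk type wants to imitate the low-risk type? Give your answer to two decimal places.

12.01

High-risk type (on-path payoff 502) won't mimic when 502 ≥ 2894 − 298·k*, i.e. k* ≥ 8.03.
Mid-risk type (on-path payoff 1269 − 191×3.5 = 600.5) won't mimic when 600.5 ≥ 2894 − 191·k*, i.e. k* ≥ 12.01.
Both must hold, so k* = max(8.03, 12.01) = 12.01. The mid-risk type's constraint binds.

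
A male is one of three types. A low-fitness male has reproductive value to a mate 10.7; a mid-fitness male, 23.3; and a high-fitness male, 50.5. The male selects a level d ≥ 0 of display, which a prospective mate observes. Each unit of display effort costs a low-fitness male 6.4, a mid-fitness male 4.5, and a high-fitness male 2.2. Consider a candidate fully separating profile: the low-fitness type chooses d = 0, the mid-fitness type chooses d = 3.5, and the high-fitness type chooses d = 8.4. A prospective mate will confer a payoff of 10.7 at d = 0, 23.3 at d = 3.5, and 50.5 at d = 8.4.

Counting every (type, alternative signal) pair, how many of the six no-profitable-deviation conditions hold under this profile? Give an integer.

Low-fitness (own payoff 10.7): to d=3.5 gives 23.3 − 6.4×3.5 = 0.9 → no gain ✓; to d=8.4 gives 50.5 − 6.4×8.4 = -3.26 → no gain ✓.
High-fitness (own payoff 50.5 − 2.2×8.4 = 32.02): to d=0 gives 10.7 → no gain ✓; to d=3.5 gives 23.3 − 2.2×3.5 = 15.6 → no gain ✓.
Mid-fitness (own payoff 23.3 − 4.5×3.5 = 7.55): to d=0 gives 10.7 → profitable ✗; to d=8.4 gives 50.5 − 4.5×8.4 = 12.7 → profitable ✗.
4 of the 6 constraints hold; not an equilibrium.

4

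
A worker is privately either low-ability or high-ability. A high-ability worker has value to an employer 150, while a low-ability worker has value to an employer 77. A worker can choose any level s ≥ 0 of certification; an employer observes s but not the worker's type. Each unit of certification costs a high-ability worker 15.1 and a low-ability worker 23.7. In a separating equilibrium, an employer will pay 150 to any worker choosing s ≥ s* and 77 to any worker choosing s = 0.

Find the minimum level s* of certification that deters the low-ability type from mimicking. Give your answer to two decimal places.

3.08

A low-ability worker choosing s = 0 receives 77.
Imitating at s* instead would pay 150 at cost 23.7·s*, netting 150 − 23.7·s*.
Indifference: 77 = 150 − 23.7·s*, so s* = (150 − 77) / 23.7 ≈ 3.08.
This is the low-ability type's binding incentive-compatibility constraint; any s ≥ 3.08 sustains separation on that side.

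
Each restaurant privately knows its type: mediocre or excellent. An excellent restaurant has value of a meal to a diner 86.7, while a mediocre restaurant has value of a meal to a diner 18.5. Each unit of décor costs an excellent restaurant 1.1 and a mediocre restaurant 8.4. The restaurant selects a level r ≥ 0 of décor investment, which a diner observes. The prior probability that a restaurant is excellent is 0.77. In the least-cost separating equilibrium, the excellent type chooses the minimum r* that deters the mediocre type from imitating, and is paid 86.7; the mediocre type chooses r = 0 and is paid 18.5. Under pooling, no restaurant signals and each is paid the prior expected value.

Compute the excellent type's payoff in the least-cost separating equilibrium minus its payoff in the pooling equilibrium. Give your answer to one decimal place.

6.8

Least-cost separating signal: r* solves 18.5 = 86.7 − 8.4·r*, so r* = (86.7 − 18.5)/8.4 ≈ 8.1190.
Excellent type's separating payoff: 86.7 − 1.1 × r* = 86.7 − 1.1 × (86.7 − 18.5)/8.4 = 86.7 − 75.02/8.4 ≈ 77.769.
Pooling payoff: 0.77 × 86.7 + 0.23 × 18.5 = 71.014.
Difference: 77.769 − 71.014 = 6.755, i.e. 6.8 to one decimal place.
The excellent type prefers to separate.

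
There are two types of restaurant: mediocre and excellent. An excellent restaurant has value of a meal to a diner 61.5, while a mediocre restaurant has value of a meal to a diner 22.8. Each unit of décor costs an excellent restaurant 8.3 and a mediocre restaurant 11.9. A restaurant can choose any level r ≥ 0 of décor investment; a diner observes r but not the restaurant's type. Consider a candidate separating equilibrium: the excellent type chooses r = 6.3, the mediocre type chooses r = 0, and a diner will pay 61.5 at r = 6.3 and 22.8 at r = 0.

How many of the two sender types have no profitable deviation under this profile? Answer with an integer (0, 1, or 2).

1

Excellent type: signal → 61.5 − 8.3 × 6.3 = 9.21; deviate to 0 → 22.8. IC fails (9.21 < 22.8).
Mediocre type: stay at 0 → 22.8; mimic → 61.5 − 11.9 × 6.3 = -13.47. IC holds (22.8 ≥ -13.47).
1 of 2 constraints hold, so this profile is not an equilibrium.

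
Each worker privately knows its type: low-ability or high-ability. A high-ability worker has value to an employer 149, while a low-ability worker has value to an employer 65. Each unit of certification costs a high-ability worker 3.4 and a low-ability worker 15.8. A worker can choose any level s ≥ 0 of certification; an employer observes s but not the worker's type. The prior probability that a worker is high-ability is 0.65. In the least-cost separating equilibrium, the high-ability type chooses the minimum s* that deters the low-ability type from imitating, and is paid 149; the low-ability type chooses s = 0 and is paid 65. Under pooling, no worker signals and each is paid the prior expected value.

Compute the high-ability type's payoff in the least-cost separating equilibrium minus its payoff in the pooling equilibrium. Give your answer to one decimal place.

Least-cost separating signal: s* solves 65 = 149 − 15.8·s*, so s* = (149 − 65)/15.8 ≈ 5.3165.
High-ability type's separating payoff: 149 − 3.4 × s* = 149 − 3.4 × (149 − 65)/15.8 = 149 − 285.6/15.8 ≈ 130.924.
Pooling payoff: 0.65 × 149 + 0.35 × 65 = 119.6.
Difference: 130.924 − 119.6 = 11.324, i.e. 11.3 to one decimal place.
The high-ability type prefers to separate.

11.3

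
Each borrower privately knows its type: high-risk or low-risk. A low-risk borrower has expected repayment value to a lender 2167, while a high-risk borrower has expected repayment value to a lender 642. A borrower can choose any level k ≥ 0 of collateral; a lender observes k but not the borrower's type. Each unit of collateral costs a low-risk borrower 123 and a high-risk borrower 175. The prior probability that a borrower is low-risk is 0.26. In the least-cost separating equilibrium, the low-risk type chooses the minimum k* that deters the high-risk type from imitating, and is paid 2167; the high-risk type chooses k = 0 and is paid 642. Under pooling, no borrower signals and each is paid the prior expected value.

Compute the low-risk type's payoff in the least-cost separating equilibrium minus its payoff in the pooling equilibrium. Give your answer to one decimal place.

Least-cost separating signal: k* solves 642 = 2167 − 175·k*, so k* = (2167 − 642)/175 ≈ 8.7143.
Low-risk type's separating payoff: 2167 − 123 × k* = 2167 − 123 × (2167 − 642)/175 = 2167 − 187575/175 ≈ 1095.143.
Pooling payoff: 0.26 × 2167 + 0.74 × 642 = 1038.5.
Difference: 1095.143 − 1038.5 = 56.643, i.e. 56.6 to one decimal place.
The low-risk type prefers to separate.

56.6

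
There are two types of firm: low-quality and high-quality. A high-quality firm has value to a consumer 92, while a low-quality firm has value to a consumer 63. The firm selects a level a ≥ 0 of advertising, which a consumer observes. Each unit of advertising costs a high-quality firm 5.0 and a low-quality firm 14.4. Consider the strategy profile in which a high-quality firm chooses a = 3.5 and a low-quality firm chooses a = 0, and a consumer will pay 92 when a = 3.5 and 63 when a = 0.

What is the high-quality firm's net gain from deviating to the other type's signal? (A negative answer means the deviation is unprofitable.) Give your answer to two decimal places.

-11.50

Playing a = 3.5 the high-quality firm receives 92 − 5.0 × 3.5 = 74.5.
Deviating to a = 0 yields 63 instead.
Gain from deviating: 63 − 74.5 = -11.50.
The gain is negative, so the high-quality type's incentive-compatibility constraint is satisfied.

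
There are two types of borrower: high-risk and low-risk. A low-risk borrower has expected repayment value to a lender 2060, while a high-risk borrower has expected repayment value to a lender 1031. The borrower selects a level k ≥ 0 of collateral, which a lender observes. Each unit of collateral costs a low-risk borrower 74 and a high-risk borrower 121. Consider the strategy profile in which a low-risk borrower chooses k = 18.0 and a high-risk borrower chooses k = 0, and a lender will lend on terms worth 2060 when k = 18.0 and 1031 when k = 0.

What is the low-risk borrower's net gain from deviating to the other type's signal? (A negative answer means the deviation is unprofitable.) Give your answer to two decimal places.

303.00

Playing k = 18.0 the low-risk borrower receives 2060 − 74 × 18.0 = 728.
Deviating to k = 0 yields 1031 instead.
Gain from deviating: 1031 − 728 = 303.00.
The gain is positive, so the low-risk type's incentive-compatibility constraint is violated — this profile is not a separating equilibrium.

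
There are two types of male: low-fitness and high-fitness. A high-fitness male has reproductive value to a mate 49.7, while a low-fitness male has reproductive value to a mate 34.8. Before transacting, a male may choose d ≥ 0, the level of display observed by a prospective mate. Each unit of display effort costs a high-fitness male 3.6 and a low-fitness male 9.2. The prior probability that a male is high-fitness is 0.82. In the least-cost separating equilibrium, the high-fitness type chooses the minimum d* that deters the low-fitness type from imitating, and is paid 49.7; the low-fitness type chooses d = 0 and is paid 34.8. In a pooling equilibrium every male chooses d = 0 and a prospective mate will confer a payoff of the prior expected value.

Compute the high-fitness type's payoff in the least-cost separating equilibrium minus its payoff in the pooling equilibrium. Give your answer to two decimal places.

-3.15

Least-cost separating signal: d* solves 34.8 = 49.7 − 9.2·d*, so d* = (49.7 − 34.8)/9.2 ≈ 1.6196.
High-fitness type's separating payoff: 49.7 − 3.6 × d* = 49.7 − 3.6 × (49.7 − 34.8)/9.2 = 49.7 − 53.64/9.2 ≈ 43.8696.
Pooling payoff: 0.82 × 49.7 + 0.18 × 34.8 = 47.018.
Difference: 43.8696 − 47.018 = -3.1484, i.e. -3.15 to two decimal places.
The high-fitness type would prefer the pooling outcome.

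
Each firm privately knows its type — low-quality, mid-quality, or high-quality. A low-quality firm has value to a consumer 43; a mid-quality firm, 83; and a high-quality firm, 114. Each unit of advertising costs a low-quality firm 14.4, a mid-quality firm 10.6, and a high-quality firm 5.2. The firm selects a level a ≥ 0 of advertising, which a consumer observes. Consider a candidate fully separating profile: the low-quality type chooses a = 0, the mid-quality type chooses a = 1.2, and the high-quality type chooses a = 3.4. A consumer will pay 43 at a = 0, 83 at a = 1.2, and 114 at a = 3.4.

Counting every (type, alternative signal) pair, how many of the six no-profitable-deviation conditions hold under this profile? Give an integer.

Low-quality (own payoff 43): to a=1.2 gives 83 − 14.4×1.2 = 65.72 → profitable ✗; to a=3.4 gives 114 − 14.4×3.4 = 65.04 → profitable ✗.
High-quality (own payoff 114 − 5.2×3.4 = 96.32): to a=0 gives 43 → no gain ✓; to a=1.2 gives 83 − 5.2×1.2 = 76.76 → no gain ✓.
Mid-quality (own payoff 83 − 10.6×1.2 = 70.28): to a=0 gives 43 → no gain ✓; to a=3.4 gives 114 − 10.6×3.4 = 77.96 → profitable ✗.
3 of the 6 constraints hold; not an equilibrium.

3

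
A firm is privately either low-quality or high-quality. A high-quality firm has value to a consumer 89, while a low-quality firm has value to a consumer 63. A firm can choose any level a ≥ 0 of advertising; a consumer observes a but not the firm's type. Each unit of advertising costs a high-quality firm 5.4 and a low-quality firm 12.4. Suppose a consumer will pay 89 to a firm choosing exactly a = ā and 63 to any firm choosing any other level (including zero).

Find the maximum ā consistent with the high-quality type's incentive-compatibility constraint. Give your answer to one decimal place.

4.8

Choosing ā yields the high-quality type 89 − 5.4·ā; choosing zero yields 63.
The high-quality type is indifferent at 89 − 5.4·ā = 63, i.e. ā = (89 − 63) / 5.4 ≈ 4.8.
For any ā above 4.8 the high-quality type would rather pool at zero, so separation collapses.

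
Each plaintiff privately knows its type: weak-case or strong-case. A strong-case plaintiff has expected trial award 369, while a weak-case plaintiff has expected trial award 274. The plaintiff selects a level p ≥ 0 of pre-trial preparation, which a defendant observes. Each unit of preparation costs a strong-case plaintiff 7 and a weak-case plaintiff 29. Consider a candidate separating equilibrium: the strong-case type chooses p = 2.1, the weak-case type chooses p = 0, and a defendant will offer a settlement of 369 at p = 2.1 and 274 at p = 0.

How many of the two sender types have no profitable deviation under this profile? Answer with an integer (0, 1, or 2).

Weak-case type: stay at 0 → 274; mimic → 369 − 29 × 2.1 = 308.1. IC fails (274 < 308.1).
Strong-case type: signal → 369 − 7 × 2.1 = 354.3; deviate to 0 → 274. IC holds (354.3 ≥ 274).
1 of 2 constraints hold, so this profile is not an equilibrium.

1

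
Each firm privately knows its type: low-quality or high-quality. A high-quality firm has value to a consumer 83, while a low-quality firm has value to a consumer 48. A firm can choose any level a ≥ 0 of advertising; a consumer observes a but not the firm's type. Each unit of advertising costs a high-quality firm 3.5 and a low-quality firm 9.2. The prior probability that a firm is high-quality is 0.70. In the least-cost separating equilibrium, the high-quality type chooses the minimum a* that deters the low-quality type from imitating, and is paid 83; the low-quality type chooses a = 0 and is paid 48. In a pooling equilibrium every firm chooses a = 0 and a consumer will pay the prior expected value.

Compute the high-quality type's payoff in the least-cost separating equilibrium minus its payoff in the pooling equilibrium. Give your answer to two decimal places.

-2.82

Least-cost separating signal: a* solves 48 = 83 − 9.2·a*, so a* = (83 − 48)/9.2 ≈ 3.8043.
High-quality type's separating payoff: 83 − 3.5 × a* = 83 − 3.5 × (83 − 48)/9.2 = 83 − 122.5/9.2 ≈ 69.6848.
Pooling payoff: 0.70 × 83 + 0.30 × 48 = 72.5.
Difference: 69.6848 − 72.5 = -2.8152, i.e. -2.82 to two decimal places.
The high-quality type would prefer the pooling outcome.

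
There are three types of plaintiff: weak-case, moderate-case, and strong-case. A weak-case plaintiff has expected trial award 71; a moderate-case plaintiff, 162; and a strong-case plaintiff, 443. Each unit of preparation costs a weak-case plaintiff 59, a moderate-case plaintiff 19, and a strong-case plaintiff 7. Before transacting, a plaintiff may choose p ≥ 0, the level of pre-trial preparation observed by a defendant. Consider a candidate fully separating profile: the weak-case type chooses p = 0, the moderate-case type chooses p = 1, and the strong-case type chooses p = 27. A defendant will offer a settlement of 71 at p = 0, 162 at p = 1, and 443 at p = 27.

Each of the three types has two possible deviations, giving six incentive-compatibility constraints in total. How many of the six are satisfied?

Strong-case (own payoff 443 − 7×27 = 254): to p=0 gives 71 → no gain ✓; to p=1 gives 162 − 7×1 = 155 → no gain ✓.
Moderate-case (own payoff 162 − 19×1 = 143): to p=0 gives 71 → no gain ✓; to p=27 gives 443 − 19×27 = -70 → no gain ✓.
Weak-case (own payoff 71): to p=1 gives 162 − 59×1 = 103 → profitable ✗; to p=27 gives 443 − 59×27 = -1150 → no gain ✓.
5 of the 6 constraints hold; not an equilibrium.

5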